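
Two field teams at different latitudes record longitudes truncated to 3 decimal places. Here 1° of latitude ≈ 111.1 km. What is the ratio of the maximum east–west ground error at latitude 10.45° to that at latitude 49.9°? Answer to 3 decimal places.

1.527

Truncating at 3 decimal places can drop up to a full unit in the last place, so the longitude may be off by as much as 0.001°.
At 10.45°: 0.001° × 111100 × cos 10.45° = 0.001 × 111100 × 0.9834 ≈ 109.26 m.
At 49.9°: 0.001° × 111100 × cos 49.9° = 0.001 × 111100 × 0.6441 ≈ 71.562 m.
Ratio: 109.26 / 71.562 = cos 10.45° / cos 49.9° ≈ 1.5267.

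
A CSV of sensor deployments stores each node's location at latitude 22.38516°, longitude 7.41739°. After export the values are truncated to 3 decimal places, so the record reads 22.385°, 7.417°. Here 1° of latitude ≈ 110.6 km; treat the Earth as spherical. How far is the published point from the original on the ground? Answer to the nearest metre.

44 metres

The latitude changed by +0.00016° and the longitude by +0.00039°.
N–S: 0.00016° × 110600 m/° = 17.696 m.
E–W at 22.385°: 0.00039° × 110600 × cos 22.385° = 0.00039 × 110600 × 0.9246 ≈ 39.8837 m.
Hypotenuse of the two orthogonal shifts: √(17.696² + 39.8837²) = 43.6332 m.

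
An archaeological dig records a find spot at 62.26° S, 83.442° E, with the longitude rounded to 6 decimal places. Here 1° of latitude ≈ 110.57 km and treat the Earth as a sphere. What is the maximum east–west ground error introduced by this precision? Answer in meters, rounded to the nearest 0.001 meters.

0.026 meters

Rounding to 6 decimal places leaves the longitude within ±5e-07° of the true value.
One degree of longitude at 62.26° is 110570 × cos 62.26° ≈ 110570 × 0.4655 = 51465.9 m.
East–west error: 5e-07° × 51465.9 m/° ≈ 0.025733 m.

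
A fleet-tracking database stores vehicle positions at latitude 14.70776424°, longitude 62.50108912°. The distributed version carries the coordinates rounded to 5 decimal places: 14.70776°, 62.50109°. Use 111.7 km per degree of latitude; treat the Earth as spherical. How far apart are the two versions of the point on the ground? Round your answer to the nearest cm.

The latitude changed by +0.00000424° and the longitude by -0.00000088°.
N–S: 0.00000424° × 111700 m/° = 0.473608 m.
East–west at this latitude: -0.00000088° × 111700 × cos 14.7078° ≈ -0.00000088 × 108040 = -0.0950752 m.
Hypotenuse of the two orthogonal shifts: √(0.473608² + 0.0950752²) = 0.483057 m.
That is 0.483057 m = 48.306 cm.

48 cm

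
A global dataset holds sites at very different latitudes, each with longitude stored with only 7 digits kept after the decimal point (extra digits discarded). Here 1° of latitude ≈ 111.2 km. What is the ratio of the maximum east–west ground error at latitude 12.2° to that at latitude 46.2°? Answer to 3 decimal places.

1.412

Truncating at 7 decimal places can drop up to a full unit in the last place, so the longitude may be off by as much as 1e-07°.
Error at 12.2° = 1e-07° × 111200 × cos 12.2° ≈ 0.01112 × 0.9774 = 0.010869 m.
At 46.2°: 1e-07° × 111200 × cos 46.2° = 1e-07 × 111200 × 0.6921 ≈ 0.0076966 m.
The ratio reduces to cos 12.2° / cos 46.2° = 0.9774/0.6921 ≈ 1.4122.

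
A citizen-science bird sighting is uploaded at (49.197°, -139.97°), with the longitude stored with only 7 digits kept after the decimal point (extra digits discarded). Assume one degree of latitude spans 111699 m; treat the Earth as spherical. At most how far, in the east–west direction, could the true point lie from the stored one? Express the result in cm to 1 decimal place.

0.7 cm

Truncating at 7 decimal places can drop up to a full unit in the last place, so the longitude may be off by as much as 1e-07°.
One degree of longitude at 49.197° is 111699 × cos 49.197° ≈ 111699 × 0.6535 = 72990.9 m.
So at most 1e-07° × 72990.9 ≈ 0.00729909 m east–west.
That is 0.00729909 m = 0.72991 cm.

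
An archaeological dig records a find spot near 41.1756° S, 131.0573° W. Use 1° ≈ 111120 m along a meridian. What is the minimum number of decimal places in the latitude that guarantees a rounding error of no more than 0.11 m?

One degree of latitude covers 111120 m.
Rounding to N decimal places gives at most 0.5 × 10⁻ᴺ degrees of error, i.e. 0.5 × 10⁻ᴺ × 111120 m.
Need 0.5 × 111120 × 10⁻ᴺ ≤ 0.11 → 10⁻ᴺ ≤ 1.980e-06, so N ≥ 5.70.
N = 5 would give 0.556 m (too coarse); N = 6 gives 0.0556 m ≤ 0.11 m.

6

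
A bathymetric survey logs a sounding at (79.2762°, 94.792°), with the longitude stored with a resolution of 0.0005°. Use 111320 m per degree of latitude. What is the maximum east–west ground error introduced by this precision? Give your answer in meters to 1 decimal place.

With a 0.0005° grid the true value lies within half a step, ±0.0005°/2 = ±0.00025°, of the stored one.
Parallels shrink by cos φ, so at 79.2762° a degree of longitude is 111320 × 0.1861 ≈ 20713.8 m.
So at most 0.00025° × 20713.8 ≈ 5.17846 m east–west.

5.2 meters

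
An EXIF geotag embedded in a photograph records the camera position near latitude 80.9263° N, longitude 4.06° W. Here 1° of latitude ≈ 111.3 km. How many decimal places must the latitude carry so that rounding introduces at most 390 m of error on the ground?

3 decimal places

One degree of latitude covers 111300 m.
N decimal places → at most half a unit in the last place, 0.5 × 10⁻ᴺ° = 111300/2 × 10⁻ᴺ m.
Setting 55650 × 10⁻ᴺ ≤ 390 gives 10ᴺ ≥ 142.7, i.e. N ≥ 2.15.
So 3 decimal places suffice (55.6 m); 2 would allow up to 556 m.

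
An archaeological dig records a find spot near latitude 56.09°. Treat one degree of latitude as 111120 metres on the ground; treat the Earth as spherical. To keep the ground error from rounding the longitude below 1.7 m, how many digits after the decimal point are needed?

At 56.09° one degree of longitude covers 111120 × cos 56.09° ≈ 111120 × 0.5579 ≈ 61992.7 m.
Rounding to N decimal places gives at most 0.5 × 10⁻ᴺ degrees of error, i.e. 0.5 × 10⁻ᴺ × 61992.7 m.
Setting 30996.4 × 10⁻ᴺ ≤ 1.7 gives 10ᴺ ≥ 1.823e+04, i.e. N ≥ 4.26.
So 5 decimal places suffice (0.31 m); 4 would allow up to 3.1 m.

5 decimal places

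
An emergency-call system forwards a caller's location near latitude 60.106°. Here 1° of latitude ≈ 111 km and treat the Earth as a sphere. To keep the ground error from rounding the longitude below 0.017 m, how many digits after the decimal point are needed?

At 60.106° one degree of longitude covers 111000 × cos 60.106° ≈ 111000 × 0.4984 ≈ 55322.1 m.
Rounding to N decimal places gives at most 0.5 × 10⁻ᴺ degrees of error, i.e. 0.5 × 10⁻ᴺ × 55322.1 m.
Need 0.5 × 55322.1 × 10⁻ᴺ ≤ 0.017 → 10⁻ᴺ ≤ 6.146e-07, so N ≥ 6.21.
N = 6 would give 0.0277 m (too coarse); N = 7 gives 0.00277 m ≤ 0.017 m.

7 decimal places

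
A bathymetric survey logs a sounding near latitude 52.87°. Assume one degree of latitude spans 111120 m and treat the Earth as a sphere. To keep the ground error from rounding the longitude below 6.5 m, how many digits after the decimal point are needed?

At 52.87° one degree of longitude covers 111120 × cos 52.87° ≈ 111120 × 0.6036 ≈ 67074.9 m.
With N decimal places the half-ulp bound is 0.5·10⁻ᴺ°, or 0.5·10⁻ᴺ × 67074.9 m on the ground.
Setting 33537.4 × 10⁻ᴺ ≤ 6.5 gives 10ᴺ ≥ 5160, i.e. N ≥ 3.71.
At 3 places the error can reach 33.5 m, but 4 places keeps it to 3.35 m.

4 decimal places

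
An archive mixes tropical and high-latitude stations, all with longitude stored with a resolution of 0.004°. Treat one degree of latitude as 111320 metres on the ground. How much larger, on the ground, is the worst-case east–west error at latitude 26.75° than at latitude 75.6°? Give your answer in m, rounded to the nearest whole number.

143 m

With a 0.004° grid the true value lies within half a step, ±0.004°/2 = ±0.002°, of the stored one.
At 26.75°: 0.002° × 111320 × cos 26.75° = 0.002 × 111320 × 0.8930 ≈ 198.81 m.
Error at 75.6° = 0.002° × 111320 × cos 75.6° ≈ 222.64 × 0.2487 = 55.368 m.
Difference: 198.81 − 55.368 = 143.44 m.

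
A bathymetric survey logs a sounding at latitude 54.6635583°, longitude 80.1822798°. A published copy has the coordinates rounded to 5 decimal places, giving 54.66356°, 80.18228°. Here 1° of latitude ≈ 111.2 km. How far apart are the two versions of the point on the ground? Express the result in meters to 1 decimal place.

0.2 meters

The latitude changed by -0.0000017° and the longitude by -0.0000002°.
N–S: -0.0000017° × 111200 m/° = -0.18904 m.
E–W at 54.6636°: -0.0000002° × 111200 × cos 54.6636° = -0.0000002 × 111200 × 0.5784 ≈ -0.0128631 m.
Distance: √(0.18904² + 0.0128631²) ≈ 0.189477 m.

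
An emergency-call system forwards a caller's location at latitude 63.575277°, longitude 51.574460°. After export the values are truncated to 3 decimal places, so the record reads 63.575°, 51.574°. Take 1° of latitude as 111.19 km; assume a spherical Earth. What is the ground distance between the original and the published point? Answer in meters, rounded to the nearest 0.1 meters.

38.3 meters

The latitude changed by +0.000277° and the longitude by +0.000460°.
N–S: 0.000277° × 111190 m/° = 30.7996 m.
East–west at this latitude: 0.000460° × 111190 × cos 63.575° ≈ 0.000460 × 49482.4 = 22.7619 m.
Hypotenuse of the two orthogonal shifts: √(30.7996² + 22.7619²) = 38.2978 m.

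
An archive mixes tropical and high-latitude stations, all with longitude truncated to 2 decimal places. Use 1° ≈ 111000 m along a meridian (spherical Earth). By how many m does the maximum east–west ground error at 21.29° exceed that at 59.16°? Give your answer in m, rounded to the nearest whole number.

Truncating at 2 decimal places can drop up to a full unit in the last place, so the longitude may be off by as much as 0.01°.
At 21.29°: 0.01° × 111000 × cos 21.29° = 0.01 × 111000 × 0.9318 ≈ 1034.2 m.
At 59.16°: 0.01° × 111000 × cos 59.16° = 0.01 × 111000 × 0.5126 ≈ 569.03 m.
So the lower-latitude error exceeds the higher by 1034.2 − 569.03 = 465.21 m.

465 m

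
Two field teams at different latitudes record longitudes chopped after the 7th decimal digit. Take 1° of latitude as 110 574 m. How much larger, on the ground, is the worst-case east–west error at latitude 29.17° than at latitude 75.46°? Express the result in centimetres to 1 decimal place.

Truncating at 7 decimal places can drop up to a full unit in the last place, so the longitude may be off by as much as 1e-07°.
Error at 29.17° = 1e-07° × 110574 × cos 29.17° ≈ 0.011057 × 0.8732 = 0.0096551 m.
At 75.46°: 1e-07° × 110574 × cos 75.46° = 1e-07 × 110574 × 0.2511 ≈ 0.002776 m.
Difference: 0.0096551 − 0.002776 = 0.006879 m.
That is 0.00687905 m = 0.6879 cm.

0.7 centimetres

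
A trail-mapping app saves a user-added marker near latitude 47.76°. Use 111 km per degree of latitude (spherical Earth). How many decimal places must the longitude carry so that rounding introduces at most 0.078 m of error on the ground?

6

At 47.76° one degree of longitude covers 111000 × cos 47.76° ≈ 111000 × 0.6722 ≈ 74618.4 m.
Rounding to N decimal places gives at most 0.5 × 10⁻ᴺ degrees of error, i.e. 0.5 × 10⁻ᴺ × 74618.4 m.
Need 0.5 × 74618.4 × 10⁻ᴺ ≤ 0.078 → 10⁻ᴺ ≤ 2.091e-06, so N ≥ 5.68.
At 5 places the error can reach 0.373 m, but 6 places keeps it to 0.0373 m.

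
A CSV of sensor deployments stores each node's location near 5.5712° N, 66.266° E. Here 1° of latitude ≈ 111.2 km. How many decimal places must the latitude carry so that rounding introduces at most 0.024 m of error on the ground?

One degree of latitude covers 111200 m.
With N decimal places the half-ulp bound is 0.5·10⁻ᴺ°, or 0.5·10⁻ᴺ × 111200 m on the ground.
Need 0.5 × 111200 × 10⁻ᴺ ≤ 0.024 → 10⁻ᴺ ≤ 4.317e-07, so N ≥ 6.36.
So 7 decimal places suffice (0.00556 m); 6 would allow up to 0.0556 m.

7 decimal places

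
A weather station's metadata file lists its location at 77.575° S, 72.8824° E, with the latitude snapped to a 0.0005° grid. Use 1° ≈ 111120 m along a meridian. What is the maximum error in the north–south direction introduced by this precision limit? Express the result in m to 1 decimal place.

With a 0.0005° grid the true value lies within half a step, ±0.0005°/2 = ±0.00025°, of the stored one.
North–south distance: 0.00025° × 111120 m/° = 27.78 m.

27.8 m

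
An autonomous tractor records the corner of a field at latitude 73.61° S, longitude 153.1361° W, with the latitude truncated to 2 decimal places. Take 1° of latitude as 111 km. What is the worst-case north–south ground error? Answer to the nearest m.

1110 m

Truncating at 2 decimal places can drop up to a full unit in the last place, so the latitude may be off by as much as 0.01°.
Along the meridian that is 0.01° × 111000 m/° = 1110 m.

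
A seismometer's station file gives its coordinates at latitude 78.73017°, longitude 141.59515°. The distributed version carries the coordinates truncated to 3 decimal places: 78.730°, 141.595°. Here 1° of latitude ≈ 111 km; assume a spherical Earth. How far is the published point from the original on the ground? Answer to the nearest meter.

Δlat = 78.73017 − 78.730 = +0.00017°; Δlon = 141.59515 − 141.595 = +0.00015°.
N–S: 0.00017° × 111000 m/° = 18.87 m.
E–W at 78.73°: 0.00015° × 111000 × cos 78.73° = 0.00015 × 111000 × 0.1954 ≈ 3.25395 m.
Hypotenuse of the two orthogonal shifts: √(18.87² + 3.25395²) = 19.1485 m.

19 meters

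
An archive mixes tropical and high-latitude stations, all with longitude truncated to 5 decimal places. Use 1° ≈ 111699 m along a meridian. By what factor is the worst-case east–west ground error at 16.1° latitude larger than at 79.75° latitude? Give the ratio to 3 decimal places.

Truncating at 5 decimal places can drop up to a full unit in the last place, so the longitude may be off by as much as 1e-05°.
Error at 16.1° = 1e-05° × 111699 × cos 16.1° ≈ 1.117 × 0.9608 = 1.0732 m.
Error at 79.75° = 1e-05° × 111699 × cos 79.75° ≈ 1.117 × 0.1779 = 0.19876 m.
The ratio reduces to cos 16.1° / cos 79.75° = 0.9608/0.1779 ≈ 5.3993.

5.399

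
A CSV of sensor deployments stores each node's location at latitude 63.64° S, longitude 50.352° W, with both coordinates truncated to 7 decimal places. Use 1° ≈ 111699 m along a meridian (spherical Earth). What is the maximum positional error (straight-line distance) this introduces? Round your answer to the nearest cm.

1 cm

Truncating at 7 decimal places can drop up to a full unit in the last place, so each coordinate may be off by as much as 1e-07°.
Latitude error → 1e-07 × 111699 = 0.0111699 m along the meridian.
E–W at 63.64°: 1e-07° × 111699 × cos 63.64° = 1e-07 × 111699 × 0.4440 ≈ 0.00495954 m.
Combining orthogonally: (0.0111699² + 0.00495954²)^½ ≈ 0.0122214 m.
That is 0.0122214 m = 1.2221 cm.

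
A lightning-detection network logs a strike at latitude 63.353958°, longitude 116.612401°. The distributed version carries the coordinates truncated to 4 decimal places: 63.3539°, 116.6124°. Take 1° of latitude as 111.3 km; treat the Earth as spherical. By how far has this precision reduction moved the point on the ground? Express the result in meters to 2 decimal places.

6.46 meters

The latitude changed by +0.000058° and the longitude by +0.000001°.
North–south shift: 0.000058 × 111300 = 6.4554 m.
East–west at this latitude: 0.000001° × 111300 × cos 63.3539° ≈ 0.000001 × 49915.6 = 0.0499156 m.
Distance: √(6.4554² + 0.0499156²) ≈ 6.45559 m.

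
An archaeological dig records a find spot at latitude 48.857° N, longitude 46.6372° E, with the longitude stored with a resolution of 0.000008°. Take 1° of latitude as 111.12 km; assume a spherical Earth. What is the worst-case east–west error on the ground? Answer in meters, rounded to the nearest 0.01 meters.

With a 0.000008° grid the true value lies within half a step, ±0.000008°/2 = ±4e-06°, of the stored one.
At latitude 48.857° a degree of longitude spans 111120 m × cos 48.857° = 111120 × 0.6579 ≈ 73110.4 m.
East–west error: 4e-06° × 73110.4 m/° ≈ 0.292441 m.

0.29 meters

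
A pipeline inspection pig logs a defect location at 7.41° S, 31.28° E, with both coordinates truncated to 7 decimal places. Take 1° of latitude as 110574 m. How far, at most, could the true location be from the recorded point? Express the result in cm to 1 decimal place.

1.6 cm

Truncating at 7 decimal places can drop up to a full unit in the last place, so each coordinate may be off by as much as 1e-07°.
N–S: 1e-07° × 110574 m/° = 0.0110574 m.
E–W at 7.41°: 1e-07° × 110574 × cos 7.41° = 1e-07 × 110574 × 0.9916 ≈ 0.0109651 m.
Worst case both components are at the extreme and orthogonal: √(0.0110574² + 0.0109651²) ≈ 0.0155724 m.
That is 0.0155724 m = 1.5572 cm.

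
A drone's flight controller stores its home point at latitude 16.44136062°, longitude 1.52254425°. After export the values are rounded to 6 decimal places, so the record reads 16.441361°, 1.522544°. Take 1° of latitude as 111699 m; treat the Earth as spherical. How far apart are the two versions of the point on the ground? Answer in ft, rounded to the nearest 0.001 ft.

The latitude changed by -0.00000038° and the longitude by +0.00000025°.
North–south shift: -0.00000038 × 111699 = -0.0424456 m.
East–west at this latitude: 0.00000025° × 111699 × cos 16.4414° ≈ 0.00000025 × 107132 = 0.0267829 m.
Distance: √(0.0424456² + 0.0267829²) ≈ 0.0501892 m.
In feet: 0.0501892 m ÷ 0.3048 ≈ 0.16466 ft.

0.165 ft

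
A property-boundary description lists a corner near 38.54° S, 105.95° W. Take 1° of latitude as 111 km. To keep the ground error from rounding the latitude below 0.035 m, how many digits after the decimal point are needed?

One degree of latitude covers 111000 m.
Rounding to N decimal places gives at most 0.5 × 10⁻ᴺ degrees of error, i.e. 0.5 × 10⁻ᴺ × 111000 m.
Setting 55500 × 10⁻ᴺ ≤ 0.035 gives 10ᴺ ≥ 1.586e+06, i.e. N ≥ 6.20.
So 7 decimal places suffice (0.00555 m); 6 would allow up to 0.0555 m.

7 decimal places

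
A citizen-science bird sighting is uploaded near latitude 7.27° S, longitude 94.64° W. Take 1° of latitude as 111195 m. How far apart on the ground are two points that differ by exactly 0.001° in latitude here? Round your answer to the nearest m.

Along a meridian 0.001° is 0.001 × 111195 = 111.195 m.

111 m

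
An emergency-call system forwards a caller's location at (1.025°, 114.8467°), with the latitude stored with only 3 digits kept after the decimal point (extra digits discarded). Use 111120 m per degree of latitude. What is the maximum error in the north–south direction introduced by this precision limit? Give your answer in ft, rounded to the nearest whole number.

Truncating at 3 decimal places can drop up to a full unit in the last place, so the latitude may be off by as much as 0.001°.
So the N–S error is at most 0.001 × 111120 = 111.12 m.
In feet: 111.12 m ÷ 0.3048 ≈ 364.57 ft.

365 ft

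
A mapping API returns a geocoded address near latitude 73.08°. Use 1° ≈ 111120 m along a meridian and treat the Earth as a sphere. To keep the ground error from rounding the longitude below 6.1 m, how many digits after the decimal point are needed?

At 73.08° one degree of longitude covers 111120 × cos 73.08° ≈ 111120 × 0.2910 ≈ 32339.9 m.
N decimal places → at most half a unit in the last place, 0.5 × 10⁻ᴺ° = 32339.9/2 × 10⁻ᴺ m.
Setting 16170 × 10⁻ᴺ ≤ 6.1 gives 10ᴺ ≥ 2651, i.e. N ≥ 3.42.
So 4 decimal places suffice (1.62 m); 3 would allow up to 16.2 m.

4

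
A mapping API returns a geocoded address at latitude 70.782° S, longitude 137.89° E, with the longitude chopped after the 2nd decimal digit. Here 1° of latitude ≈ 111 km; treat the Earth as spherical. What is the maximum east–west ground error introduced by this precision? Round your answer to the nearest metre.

365 metres

Truncating at 2 decimal places can drop up to a full unit in the last place, so the longitude may be off by as much as 0.01°.
At latitude 70.782° a degree of longitude spans 111000 m × cos 70.782° = 111000 × 0.3292 ≈ 36537.1 m.
So at most 0.01° × 36537.1 ≈ 365.371 m east–west.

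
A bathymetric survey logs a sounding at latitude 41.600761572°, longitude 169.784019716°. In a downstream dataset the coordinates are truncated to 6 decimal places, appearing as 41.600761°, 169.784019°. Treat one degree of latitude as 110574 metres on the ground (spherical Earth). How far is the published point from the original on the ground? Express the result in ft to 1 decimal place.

0.3 ft

Δlat = 41.600761572 − 41.600761 = +0.000000572°; Δlon = 169.784019716 − 169.784019 = +0.000000716°.
North–south shift: 0.000000572 × 110574 = 0.0632483 m.
East–west at this latitude: 0.000000716° × 110574 × cos 41.6008° ≈ 0.000000716 × 82686.1 = 0.0592032 m.
Combined displacement = (0.0632483² + 0.0592032²)^½ ≈ 0.0866335 m.
In feet: 0.0866335 m ÷ 0.3048 ≈ 0.28423 ft.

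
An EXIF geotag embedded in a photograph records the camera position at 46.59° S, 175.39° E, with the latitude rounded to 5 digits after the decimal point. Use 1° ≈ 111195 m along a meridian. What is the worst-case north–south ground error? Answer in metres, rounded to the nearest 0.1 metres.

0.6 metres

Rounding to 5 decimal places leaves the latitude within ±5e-06° of the true value.
North–south distance: 5e-06° × 111195 m/° = 0.555975 m.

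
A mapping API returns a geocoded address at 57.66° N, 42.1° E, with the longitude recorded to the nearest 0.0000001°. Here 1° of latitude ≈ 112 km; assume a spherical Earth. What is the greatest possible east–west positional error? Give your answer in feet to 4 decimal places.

Rounding to 7 decimal places leaves the longitude within ±5e-08° of the true value.
At latitude 57.66° a degree of longitude spans 112000 m × cos 57.66° = 112000 × 0.5349 ≈ 59913.5 m.
Maximum E–W displacement: 5e-08 × 59913.5 = 0.00299568 m.
In feet: 0.00299568 m ÷ 0.3048 ≈ 0.0098283 ft.

0.0098 feet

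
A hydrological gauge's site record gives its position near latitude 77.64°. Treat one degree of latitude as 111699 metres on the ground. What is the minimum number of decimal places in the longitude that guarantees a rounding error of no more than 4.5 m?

At 77.64° one degree of longitude covers 111699 × cos 77.64° ≈ 111699 × 0.2141 ≈ 23909.6 m.
N decimal places → at most half a unit in the last place, 0.5 × 10⁻ᴺ° = 23909.6/2 × 10⁻ᴺ m.
Setting 11954.8 × 10⁻ᴺ ≤ 4.5 gives 10ᴺ ≥ 2657, i.e. N ≥ 3.42.
At 3 places the error can reach 12 m, but 4 places keeps it to 1.2 m.

4 decimal places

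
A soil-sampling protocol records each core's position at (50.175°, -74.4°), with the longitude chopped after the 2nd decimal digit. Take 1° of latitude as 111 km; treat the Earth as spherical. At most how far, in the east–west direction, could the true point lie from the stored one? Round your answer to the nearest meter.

711 meters

Truncating at 2 decimal places can drop up to a full unit in the last place, so the longitude may be off by as much as 0.01°.
Parallels shrink by cos φ, so at 50.175° a degree of longitude is 111000 × 0.6404 ≈ 71089.4 m.
So at most 0.01° × 71089.4 ≈ 710.894 m east–west.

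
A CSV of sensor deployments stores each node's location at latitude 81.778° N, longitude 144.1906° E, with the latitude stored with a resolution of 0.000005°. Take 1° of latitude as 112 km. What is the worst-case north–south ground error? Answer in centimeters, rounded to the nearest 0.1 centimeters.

With a 0.000005° grid the true value lies within half a step, ±0.000005°/2 = ±2.5e-06°, of the stored one.
North–south distance: 2.5e-06° × 112000 m/° = 0.28 m.
That is 0.28 m = 28 cm.

28.0 centimeters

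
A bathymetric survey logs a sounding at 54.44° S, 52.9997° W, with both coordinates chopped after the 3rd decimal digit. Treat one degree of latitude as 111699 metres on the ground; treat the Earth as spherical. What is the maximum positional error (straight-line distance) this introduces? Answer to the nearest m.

Truncating at 3 decimal places can drop up to a full unit in the last place, so each coordinate may be off by as much as 0.001°.
N–S: 0.001° × 111699 m/° = 111.699 m.
E–W at 54.44°: 0.001° × 111699 × cos 54.44° = 0.001 × 111699 × 0.5816 ≈ 64.9591 m.
Worst case both components are at the extreme and orthogonal: √(111.699² + 64.9591²) ≈ 129.214 m.

129 m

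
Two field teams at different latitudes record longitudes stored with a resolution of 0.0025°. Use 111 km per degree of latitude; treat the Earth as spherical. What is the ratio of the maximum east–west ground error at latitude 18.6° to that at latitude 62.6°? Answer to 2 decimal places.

With a 0.0025° grid the true value lies within half a step, ±0.0025°/2 = ±0.00125°, of the stored one.
Error at 18.6° = 0.00125° × 111000 × cos 18.6° ≈ 138.75 × 0.9478 = 131.5 m.
At 62.6°: 0.00125° × 111000 × cos 62.6° = 0.00125 × 111000 × 0.4602 ≈ 63.853 m.
The ratio reduces to cos 18.6° / cos 62.6° = 0.9478/0.4602 ≈ 2.0595.

2.06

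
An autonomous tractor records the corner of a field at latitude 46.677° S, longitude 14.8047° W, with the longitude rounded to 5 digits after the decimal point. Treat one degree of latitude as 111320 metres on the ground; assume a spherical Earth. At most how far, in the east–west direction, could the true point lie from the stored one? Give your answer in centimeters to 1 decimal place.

Rounding to 5 decimal places leaves the longitude within ±5e-06° of the true value.
One degree of longitude at 46.677° is 111320 × cos 46.677° ≈ 111320 × 0.6861 = 76377.8 m.
Maximum E–W displacement: 5e-06 × 76377.8 = 0.381889 m.
That is 0.381889 m = 38.189 cm.

38.2 centimeters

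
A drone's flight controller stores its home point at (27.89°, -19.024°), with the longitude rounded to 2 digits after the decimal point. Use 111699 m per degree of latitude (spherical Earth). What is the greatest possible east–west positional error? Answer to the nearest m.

Rounding to 2 decimal places leaves the longitude within ±0.005° of the true value.
Parallels shrink by cos φ, so at 27.89° a degree of longitude is 111699 × 0.8838 ≈ 98724.9 m.
Maximum E–W displacement: 0.005 × 98724.9 = 493.624 m.

494 m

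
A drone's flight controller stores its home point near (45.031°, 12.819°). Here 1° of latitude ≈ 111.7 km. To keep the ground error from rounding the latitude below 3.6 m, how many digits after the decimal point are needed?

5

One degree of latitude covers 111700 m.
With N decimal places the half-ulp bound is 0.5·10⁻ᴺ°, or 0.5·10⁻ᴺ × 111700 m on the ground.
Need 0.5 × 111700 × 10⁻ᴺ ≤ 3.6 → 10⁻ᴺ ≤ 6.446e-05, so N ≥ 4.19.
At 4 places the error can reach 5.58 m, but 5 places keeps it to 0.558 m.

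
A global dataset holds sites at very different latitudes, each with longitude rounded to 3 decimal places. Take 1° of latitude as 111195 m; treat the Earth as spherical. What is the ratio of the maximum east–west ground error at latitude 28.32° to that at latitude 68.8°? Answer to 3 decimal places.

Rounding to 3 decimal places leaves the longitude within ±0.0005° of the true value.
At 28.32°: 0.0005° × 111195 × cos 28.32° = 0.0005 × 111195 × 0.8803 ≈ 48.943 m.
Error at 68.8° = 0.0005° × 111195 × cos 68.8° ≈ 55.598 × 0.3616 = 20.105 m.
Ratio: 48.943 / 20.105 = cos 28.32° / cos 68.8° ≈ 2.4343.

2.434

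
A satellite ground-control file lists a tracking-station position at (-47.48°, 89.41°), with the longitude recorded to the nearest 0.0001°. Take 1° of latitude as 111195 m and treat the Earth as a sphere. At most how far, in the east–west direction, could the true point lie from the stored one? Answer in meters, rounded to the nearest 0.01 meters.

3.76 meters

Rounding to 4 decimal places leaves the longitude within ±5e-05° of the true value.
At latitude 47.48° a degree of longitude spans 111195 m × cos 47.48° = 111195 × 0.6758 ≈ 75150.9 m.
So at most 5e-05° × 75150.9 ≈ 3.75754 m east–west.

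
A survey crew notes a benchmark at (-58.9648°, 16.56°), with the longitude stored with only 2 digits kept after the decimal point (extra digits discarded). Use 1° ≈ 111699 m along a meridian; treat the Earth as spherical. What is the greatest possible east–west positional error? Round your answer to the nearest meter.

Truncating at 2 decimal places can drop up to a full unit in the last place, so the longitude may be off by as much as 0.01°.
One degree of longitude at 58.9648° is 111699 × cos 58.9648° ≈ 111699 × 0.5156 = 57588 m.
Maximum E–W displacement: 0.01 × 57588 = 575.88 m.

576 meters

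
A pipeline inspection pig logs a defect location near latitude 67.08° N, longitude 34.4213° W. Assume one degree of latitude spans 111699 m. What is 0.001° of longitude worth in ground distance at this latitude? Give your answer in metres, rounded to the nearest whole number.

One degree of longitude here spans 111699 × cos 67.08° = 111699 × 0.3894 ≈ 43500.7 m; 0.001° of that is 43.5007 m.

44 metres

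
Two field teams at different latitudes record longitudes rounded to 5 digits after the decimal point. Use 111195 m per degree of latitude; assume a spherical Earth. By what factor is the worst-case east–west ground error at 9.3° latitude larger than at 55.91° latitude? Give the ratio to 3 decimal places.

1.761

Rounding to 5 decimal places leaves the longitude within ±5e-06° of the true value.
Error at 9.3° = 5e-06° × 111195 × cos 9.3° ≈ 0.55597 × 0.9869 = 0.54867 m.
At 55.91°: 5e-06° × 111195 × cos 55.91° = 5e-06 × 111195 × 0.5605 ≈ 0.31162 m.
Ratio: 0.54867 / 0.31162 = cos 9.3° / cos 55.91° ≈ 1.7607.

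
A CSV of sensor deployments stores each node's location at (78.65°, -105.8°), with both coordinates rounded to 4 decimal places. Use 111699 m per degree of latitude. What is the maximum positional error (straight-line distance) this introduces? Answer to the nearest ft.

Rounding to 4 decimal places leaves each coordinate within ±5e-05° of the true value.
North–south component: 5e-05° × 111699 = 5.58495 m.
E–W at 78.65°: 5e-05° × 111699 × cos 78.65° = 5e-05 × 111699 × 0.1968 ≈ 1.09913 m.
Worst case both components are at the extreme and orthogonal: √(5.58495² + 1.09913²) ≈ 5.69208 m.
Converting: 5.69208 m × 3.2808 ft/m ≈ 18.675 ft.

19 ft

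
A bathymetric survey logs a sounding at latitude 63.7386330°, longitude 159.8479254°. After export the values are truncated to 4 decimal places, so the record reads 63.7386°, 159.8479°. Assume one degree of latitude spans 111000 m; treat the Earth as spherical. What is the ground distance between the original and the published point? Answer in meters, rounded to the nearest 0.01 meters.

3.87 meters

The latitude changed by +0.0000330° and the longitude by +0.0000254°.
N–S: 0.0000330° × 111000 m/° = 3.663 m.
East–west at this latitude: 0.0000254° × 111000 × cos 63.7386° ≈ 0.0000254 × 49113.9 = 1.24749 m.
Distance: √(3.663² + 1.24749²) ≈ 3.8696 m.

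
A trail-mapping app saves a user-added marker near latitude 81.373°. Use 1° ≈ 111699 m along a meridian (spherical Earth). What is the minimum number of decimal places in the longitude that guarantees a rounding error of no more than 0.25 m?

5 decimal places

At 81.373° one degree of longitude covers 111699 × cos 81.373° ≈ 111699 × 0.1500 ≈ 16755 m.
With N decimal places the half-ulp bound is 0.5·10⁻ᴺ°, or 0.5·10⁻ᴺ × 16755 m on the ground.
Need 0.5 × 16755 × 10⁻ᴺ ≤ 0.25 → 10⁻ᴺ ≤ 2.984e-05, so N ≥ 4.53.
So 5 decimal places suffice (0.0838 m); 4 would allow up to 0.838 m.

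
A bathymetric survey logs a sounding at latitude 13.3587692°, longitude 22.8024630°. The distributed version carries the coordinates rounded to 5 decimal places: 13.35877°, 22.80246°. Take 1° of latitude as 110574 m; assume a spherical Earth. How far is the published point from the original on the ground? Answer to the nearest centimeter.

33 centimeters

The latitude changed by -0.0000008° and the longitude by +0.0000030°.
N–S: -0.0000008° × 110574 m/° = -0.0884592 m.
E–W at 13.3588°: 0.0000030° × 110574 × cos 13.3588° = 0.0000030 × 110574 × 0.9729 ≈ 0.322746 m.
Distance: √(0.0884592² + 0.322746²) ≈ 0.334649 m.
That is 0.334649 m = 33.465 cm.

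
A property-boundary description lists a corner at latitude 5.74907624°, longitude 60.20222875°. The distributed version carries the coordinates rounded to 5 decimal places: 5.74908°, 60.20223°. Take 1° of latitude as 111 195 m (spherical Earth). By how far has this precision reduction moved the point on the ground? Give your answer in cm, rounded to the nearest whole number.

44 cm

The latitude changed by -0.00000376° and the longitude by -0.00000125°.
North–south shift: -0.00000376 × 111195 = -0.418093 m.
East–west at this latitude: -0.00000125° × 111195 × cos 5.74908° ≈ -0.00000125 × 110636 = -0.138295 m.
Hypotenuse of the two orthogonal shifts: √(0.418093² + 0.138295²) = 0.440372 m.
That is 0.440372 m = 44.037 cm.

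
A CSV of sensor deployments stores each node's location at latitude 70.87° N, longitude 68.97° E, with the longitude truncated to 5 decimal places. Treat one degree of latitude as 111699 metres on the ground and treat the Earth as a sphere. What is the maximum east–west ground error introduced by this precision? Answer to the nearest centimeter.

37 centimeters

Truncating at 5 decimal places can drop up to a full unit in the last place, so the longitude may be off by as much as 1e-05°.
One degree of longitude at 70.87° is 111699 × cos 70.87° ≈ 111699 × 0.3277 = 36605.2 m.
Maximum E–W displacement: 1e-05 × 36605.2 = 0.366052 m.
That is 0.366052 m = 36.605 cm.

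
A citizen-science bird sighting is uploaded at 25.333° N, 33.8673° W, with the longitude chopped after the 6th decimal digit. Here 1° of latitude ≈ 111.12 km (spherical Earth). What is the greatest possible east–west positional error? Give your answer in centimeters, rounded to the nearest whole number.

Truncating at 6 decimal places can drop up to a full unit in the last place, so the longitude may be off by as much as 1e-06°.
At latitude 25.333° a degree of longitude spans 111120 m × cos 25.333° = 111120 × 0.9038 ≈ 100434 m.
East–west error: 1e-06° × 100434 m/° ≈ 0.100434 m.
That is 0.100434 m = 10.043 cm.

10 centimeters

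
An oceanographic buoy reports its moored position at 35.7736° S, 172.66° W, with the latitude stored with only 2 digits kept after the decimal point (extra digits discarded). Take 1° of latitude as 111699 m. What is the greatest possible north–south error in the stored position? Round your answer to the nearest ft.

3665 ft

Truncating at 2 decimal places can drop up to a full unit in the last place, so the latitude may be off by as much as 0.01°.
North–south distance: 0.01° × 111699 m/° = 1116.99 m.
Converting: 1116.99 m × 3.2808 ft/m ≈ 3664.7 ft.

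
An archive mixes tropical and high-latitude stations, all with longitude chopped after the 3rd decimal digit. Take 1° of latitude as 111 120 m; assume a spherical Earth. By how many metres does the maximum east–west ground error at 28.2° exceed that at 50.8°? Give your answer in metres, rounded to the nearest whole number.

Truncating at 3 decimal places can drop up to a full unit in the last place, so the longitude may be off by as much as 0.001°.
Error at 28.2° = 0.001° × 111120 × cos 28.2° ≈ 111.12 × 0.8813 = 97.93 m.
Error at 50.8° = 0.001° × 111120 × cos 50.8° ≈ 111.12 × 0.6320 = 70.231 m.
So the lower-latitude error exceeds the higher by 97.93 − 70.231 = 27.699 m.

28 metres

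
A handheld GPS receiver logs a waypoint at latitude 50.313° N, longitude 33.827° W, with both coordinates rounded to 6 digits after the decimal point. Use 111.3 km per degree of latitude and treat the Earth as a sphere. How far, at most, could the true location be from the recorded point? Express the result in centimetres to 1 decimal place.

6.6 centimetres

Rounding to 6 decimal places leaves each coordinate within ±5e-07° of the true value.
Latitude error → 5e-07 × 111300 = 0.05565 m along the meridian.
East–west component at 50.313°: 5e-07° × 111300 × cos 50.313° ≈ 5e-07 × 71075.4 ≈ 0.0355377 m.
The two errors are perpendicular, so the maximum displacement is √(0.05565² + 0.0355377²) ≈ 0.0660292 m.
That is 0.0660292 m = 6.6029 cm.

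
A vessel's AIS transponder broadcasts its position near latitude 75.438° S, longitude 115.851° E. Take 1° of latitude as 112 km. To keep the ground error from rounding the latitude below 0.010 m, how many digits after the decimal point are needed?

7

One degree of latitude covers 112000 m.
N decimal places → at most half a unit in the last place, 0.5 × 10⁻ᴺ° = 112000/2 × 10⁻ᴺ m.
Need 0.5 × 112000 × 10⁻ᴺ ≤ 0.010 → 10⁻ᴺ ≤ 1.786e-07, so N ≥ 6.75.
So 7 decimal places suffice (0.0056 m); 6 would allow up to 0.056 m.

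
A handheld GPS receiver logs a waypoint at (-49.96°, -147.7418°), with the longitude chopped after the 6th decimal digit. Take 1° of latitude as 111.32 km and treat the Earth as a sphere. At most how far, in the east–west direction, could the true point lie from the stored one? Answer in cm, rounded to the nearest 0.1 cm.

Truncating at 6 decimal places can drop up to a full unit in the last place, so the longitude may be off by as much as 1e-06°.
Parallels shrink by cos φ, so at 49.96° a degree of longitude is 111320 × 0.6433 ≈ 71614.6 m.
East–west error: 1e-06° × 71614.6 m/° ≈ 0.0716146 m.
That is 0.0716146 m = 7.1615 cm.

7.2 cm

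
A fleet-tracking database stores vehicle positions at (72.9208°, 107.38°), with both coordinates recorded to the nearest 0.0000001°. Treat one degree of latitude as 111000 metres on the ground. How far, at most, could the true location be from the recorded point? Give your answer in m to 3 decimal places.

0.006 m

Rounding to 7 decimal places leaves each coordinate within ±5e-08° of the true value.
N–S: 5e-08° × 111000 m/° = 0.00555 m.
East–west component at 72.9208°: 5e-08° × 111000 × cos 72.9208° ≈ 5e-08 × 32600 ≈ 0.00163 m.
Worst case both components are at the extreme and orthogonal: √(0.00555² + 0.00163²) ≈ 0.00578441 m.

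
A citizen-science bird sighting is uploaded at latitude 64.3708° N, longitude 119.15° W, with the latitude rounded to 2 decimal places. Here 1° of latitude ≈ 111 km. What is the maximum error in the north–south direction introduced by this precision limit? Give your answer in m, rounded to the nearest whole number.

Rounding to 2 decimal places leaves the latitude within ±0.005° of the true value.
So the N–S error is at most 0.005 × 111000 = 555 m.

555 m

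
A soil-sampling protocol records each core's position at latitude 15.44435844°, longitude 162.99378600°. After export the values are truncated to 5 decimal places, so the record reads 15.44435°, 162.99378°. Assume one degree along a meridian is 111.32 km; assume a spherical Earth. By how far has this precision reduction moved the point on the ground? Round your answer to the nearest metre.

The latitude changed by +0.00000844° and the longitude by +0.00000600°.
N–S: 0.00000844° × 111320 m/° = 0.939541 m.
E–W at 15.4444°: 0.00000600° × 111320 × cos 15.4444° = 0.00000600 × 111320 × 0.9639 ≈ 0.643801 m.
Distance: √(0.939541² + 0.643801²) ≈ 1.13895 m.

1 metres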